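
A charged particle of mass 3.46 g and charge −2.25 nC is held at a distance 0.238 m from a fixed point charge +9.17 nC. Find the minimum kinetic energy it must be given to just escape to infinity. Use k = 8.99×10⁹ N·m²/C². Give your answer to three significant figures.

To just escape, total mechanical energy must reach zero at infinity: ½mv²_min + U = 0, so ½mv²_min = −U = |kQq|/r.
|U| = |kQq|/r = (8.99×10⁹ N·m²/C²)(9.17×10⁻⁹)(2.25×10⁻⁹)/(0.238) = 7.79×10⁻⁷ J.

7.79×10⁻⁷ J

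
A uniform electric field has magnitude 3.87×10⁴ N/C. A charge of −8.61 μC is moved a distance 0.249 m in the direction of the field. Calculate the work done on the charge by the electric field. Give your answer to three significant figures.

The potential change for a displacement 0.249 m in the direction of the field is ΔV = −Ed = -9640 V.
W_field = −qΔV = -0.0830 J.

-0.0830 J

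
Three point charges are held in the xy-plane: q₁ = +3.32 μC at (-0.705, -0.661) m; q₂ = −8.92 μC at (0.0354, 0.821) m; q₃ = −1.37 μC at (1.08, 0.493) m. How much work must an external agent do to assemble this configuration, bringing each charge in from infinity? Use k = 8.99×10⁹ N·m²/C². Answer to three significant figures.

-0.0796 J

The work to assemble the configuration equals its total potential energy, U = Σ kqᵢqⱼ/rᵢⱼ over all pairs.
Pair separations: r₁₂ = 1.66 m, r₁₃ = 2.13 m, r₂₃ = 1.09 m.
U = (-0.161) + (-0.0192) + (0.100) = -0.0796 J.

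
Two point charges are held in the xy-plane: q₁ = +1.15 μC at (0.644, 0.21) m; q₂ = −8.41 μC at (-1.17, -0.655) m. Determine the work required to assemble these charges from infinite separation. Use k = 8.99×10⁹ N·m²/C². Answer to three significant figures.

The work to assemble the configuration equals its total potential energy, U = Σ kqᵢqⱼ/rᵢⱼ over all pairs.
Pair separations: r₁₂ = 2.01 m.
U = (-0.0433) = -0.0433 J.

-0.0433 J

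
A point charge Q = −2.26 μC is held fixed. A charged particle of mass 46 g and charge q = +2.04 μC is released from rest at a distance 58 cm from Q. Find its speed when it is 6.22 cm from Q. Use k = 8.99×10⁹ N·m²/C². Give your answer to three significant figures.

5.09 m/s

Only the electrostatic force acts, so mechanical energy is conserved: ½mv² = U₁ − U₂ = kQq(1/r₁ − 1/r₂).
U₁ − U₂ = (8.99×10⁹ N·m²/C²)(-2.26×10⁻⁶ C)(2.04×10⁻⁶ C)(1/0.580 − 1/0.0622) = 0.595 J.
v = √(2·0.595/0.0460) = 5.09 m/s.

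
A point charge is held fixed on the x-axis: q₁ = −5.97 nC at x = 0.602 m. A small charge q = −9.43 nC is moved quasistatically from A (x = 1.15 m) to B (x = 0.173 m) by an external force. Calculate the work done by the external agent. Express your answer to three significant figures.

2.56×10⁻⁷ J

For quasistatic motion the external work equals the change in potential energy: W_ext = qΔV = q(V_B − V_A).
At A: distance to the source charge is 0.548 m; V_A = kq₁/r = -97.9 V.
At B: distance to the source charge is 0.429 m; V_B = kq₁/r = -125 V.
ΔV = V_B − V_A = -27.2 V.
W_ext = qΔV = (-9.43×10⁻⁹ C)(-27.2 V) = 2.56×10⁻⁷ J.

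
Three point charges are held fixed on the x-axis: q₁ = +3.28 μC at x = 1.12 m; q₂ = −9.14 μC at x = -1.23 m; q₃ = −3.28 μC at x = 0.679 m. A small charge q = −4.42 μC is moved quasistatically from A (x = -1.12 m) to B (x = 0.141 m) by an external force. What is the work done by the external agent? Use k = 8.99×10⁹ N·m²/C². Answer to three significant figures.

-2.94 J

For quasistatic motion the external work equals the change in potential energy: W_ext = qΔV = q(V_B − V_A).
At A: distances to the source charges are 2.24 m, 0.110 m, 1.80 m; V_A = Σ kqᵢ/rᵢ = -7.50×10⁵ V.
At B: distances to the source charges are 0.979 m, 1.37 m, 0.538 m; V_B = Σ kqᵢ/rᵢ = -8.46×10⁴ V.
ΔV = V_B − V_A = 6.66×10⁵ V.
W_ext = qΔV = (-4.42×10⁻⁶ C)(6.66×10⁵ V) = -2.94 J.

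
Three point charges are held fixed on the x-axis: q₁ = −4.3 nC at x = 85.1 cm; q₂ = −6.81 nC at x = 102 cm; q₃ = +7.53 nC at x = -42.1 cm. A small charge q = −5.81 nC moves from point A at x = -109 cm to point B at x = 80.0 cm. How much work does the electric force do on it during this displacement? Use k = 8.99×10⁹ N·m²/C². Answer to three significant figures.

The work done by the electric force is W_field = −ΔU = −q(V_B − V_A) = q(V_A − V_B).
At A: distances to the source charges are 1.94 m, 2.11 m, 0.669 m; V_A = Σ kqᵢ/rᵢ = 52.3 V.
At B: distances to the source charges are 0.0510 m, 0.220 m, 1.22 m; V_B = Σ kqᵢ/rᵢ = -981 V.
ΔV = V_B − V_A = -1030 V.
W_field = −qΔV = −(-5.81×10⁻⁹ C)(-1030 V) = -6.00×10⁻⁶ J.

-6.00×10⁻⁶ J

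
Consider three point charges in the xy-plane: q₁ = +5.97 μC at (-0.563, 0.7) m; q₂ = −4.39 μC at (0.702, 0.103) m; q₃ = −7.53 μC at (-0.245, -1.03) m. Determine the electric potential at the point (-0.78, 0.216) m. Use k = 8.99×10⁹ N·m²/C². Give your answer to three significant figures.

2.47×10⁴ V

The total potential is the scalar sum of each charge's contribution, V = Σ kqᵢ/rᵢ.
Distances from the field point to each charge: r₁ = 0.530 m, r₂ = 1.49 m, r₃ = 1.36 m.
V = k[(5.97×10⁻⁶)/(0.530) + (-4.39×10⁻⁶)/(1.49) + (-7.53×10⁻⁶)/(1.36)] = 2.47×10⁴ V.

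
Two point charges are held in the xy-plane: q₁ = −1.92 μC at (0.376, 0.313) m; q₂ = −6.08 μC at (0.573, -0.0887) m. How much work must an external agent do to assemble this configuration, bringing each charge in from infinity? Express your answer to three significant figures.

0.235 J

The assembly work is the sum of pairwise potential energies, U = Σ_{i<j} kqᵢqⱼ/rᵢⱼ.
Pair separations: r₁₂ = 0.447 m.
U = (0.235) = 0.235 J.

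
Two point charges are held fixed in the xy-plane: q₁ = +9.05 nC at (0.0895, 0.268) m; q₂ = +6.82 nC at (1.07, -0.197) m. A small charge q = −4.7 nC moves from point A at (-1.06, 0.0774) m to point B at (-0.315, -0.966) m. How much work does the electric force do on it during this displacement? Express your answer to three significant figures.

The work done by the electric force is W_field = −ΔU = −q(V_B − V_A) = q(V_A − V_B).
At A: distances to the source charges are 1.17 m, 2.15 m; V_A = Σ kqᵢ/rᵢ = 98.4 V.
At B: distances to the source charges are 1.30 m, 1.58 m; V_B = Σ kqᵢ/rᵢ = 101 V.
ΔV = V_B − V_A = 2.98 V.
W_field = −qΔV = −(-4.70×10⁻⁹ C)(2.98 V) = 1.40×10⁻⁸ J.

1.40×10⁻⁸ J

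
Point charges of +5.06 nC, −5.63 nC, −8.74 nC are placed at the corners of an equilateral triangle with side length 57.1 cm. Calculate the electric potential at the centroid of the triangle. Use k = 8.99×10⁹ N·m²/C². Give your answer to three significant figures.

The total potential is the scalar sum of each charge's contribution, V = Σ kqᵢ/rᵢ.
The distance from each vertex to the centroid is a/√3 = 0.330 m.
V = k[(5.06×10⁻⁹)/(0.330) + (-5.63×10⁻⁹)/(0.330) + (-8.74×10⁻⁹)/(0.330)] = -254 V.

-254 V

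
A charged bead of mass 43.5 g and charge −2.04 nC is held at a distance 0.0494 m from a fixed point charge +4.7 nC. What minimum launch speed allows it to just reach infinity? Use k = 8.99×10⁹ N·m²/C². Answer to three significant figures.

To just escape, total mechanical energy must reach zero at infinity: ½mv²_min + U = 0, so ½mv²_min = −U = |kQq|/r.
|U| = |kQq|/r = (8.99×10⁹ N·m²/C²)(4.70×10⁻⁹)(2.04×10⁻⁹)/(0.0494) = 1.74×10⁻⁶ J.
v_min = √(2|U|/m) = √(2·1.74×10⁻⁶/0.0435) = 8.96×10⁻³ m/s.

8.96×10⁻³ m/s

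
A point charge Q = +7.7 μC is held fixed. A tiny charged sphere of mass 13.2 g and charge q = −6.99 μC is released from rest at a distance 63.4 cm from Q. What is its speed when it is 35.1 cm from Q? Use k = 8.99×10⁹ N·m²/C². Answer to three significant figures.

9.66 m/s

Only the electrostatic force acts, so mechanical energy is conserved: ½mv² = U₁ − U₂ = kQq(1/r₁ − 1/r₂).
U₁ − U₂ = (8.99×10⁹ N·m²/C²)(7.70×10⁻⁶ C)(-6.99×10⁻⁶ C)(1/0.634 − 1/0.351) = 0.615 J.
v = √(2·0.615/0.0132) = 9.66 m/s.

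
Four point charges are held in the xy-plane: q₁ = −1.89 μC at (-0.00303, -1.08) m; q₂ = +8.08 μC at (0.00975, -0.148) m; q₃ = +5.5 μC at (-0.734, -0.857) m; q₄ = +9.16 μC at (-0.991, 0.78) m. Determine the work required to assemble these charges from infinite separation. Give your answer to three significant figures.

The work to assemble the configuration equals its total potential energy, U = Σ kqᵢqⱼ/rᵢⱼ over all pairs.
Pair separations: r₁₂ = 0.932 m, r₁₃ = 0.764 m, r₁₄ = 2.11 m, r₂₃ = 1.03 m, r₂₄ = 1.36 m, r₃₄ = 1.66 m.
Summing all 6 pair terms gives U = 0.806 J.

0.806 J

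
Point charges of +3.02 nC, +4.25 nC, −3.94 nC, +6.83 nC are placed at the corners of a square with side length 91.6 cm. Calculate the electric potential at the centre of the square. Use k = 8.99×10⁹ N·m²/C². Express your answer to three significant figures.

141 V

Electric potential is a scalar, so the contributions from each charge add algebraically: V = Σ kqᵢ/rᵢ.
The distance from each corner to the centre is a√2/2 = 0.648 m.
V = k[(3.02×10⁻⁹)/(0.648) + (4.25×10⁻⁹)/(0.648) + (-3.94×10⁻⁹)/(0.648) + (6.83×10⁻⁹)/(0.648)] = 141 V.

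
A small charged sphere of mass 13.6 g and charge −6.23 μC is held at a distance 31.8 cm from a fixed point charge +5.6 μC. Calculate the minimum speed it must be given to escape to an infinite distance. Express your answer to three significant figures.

To just escape, total mechanical energy must reach zero at infinity: ½mv²_min + U = 0, so ½mv²_min = −U = |kQq|/r.
|U| = |kQq|/r = (8.99×10⁹ N·m²/C²)(5.60×10⁻⁶)(6.23×10⁻⁶)/(0.318) = 0.986 J.
v_min = √(2|U|/m) = √(2·0.986/0.0136) = 12.0 m/s.

12.0 m/s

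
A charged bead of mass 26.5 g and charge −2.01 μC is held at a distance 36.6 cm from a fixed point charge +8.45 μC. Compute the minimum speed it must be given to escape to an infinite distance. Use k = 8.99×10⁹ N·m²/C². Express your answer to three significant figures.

5.61 m/s

To just escape, total mechanical energy must reach zero at infinity: ½mv²_min + U = 0, so ½mv²_min = −U = |kQq|/r.
|U| = |kQq|/r = (8.99×10⁹ N·m²/C²)(8.45×10⁻⁶)(2.01×10⁻⁶)/(0.366) = 0.417 J.
v_min = √(2|U|/m) = √(2·0.417/0.0265) = 5.61 m/s.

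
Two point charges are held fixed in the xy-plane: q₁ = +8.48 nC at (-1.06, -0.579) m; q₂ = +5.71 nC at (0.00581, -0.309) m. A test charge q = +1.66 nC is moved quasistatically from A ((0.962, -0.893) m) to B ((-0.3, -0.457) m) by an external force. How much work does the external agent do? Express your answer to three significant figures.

For quasistatic motion the external work equals the change in potential energy: W_ext = qΔV = q(V_B − V_A).
At A: distances to the source charges are 2.05 m, 1.12 m; V_A = Σ kqᵢ/rᵢ = 83.1 V.
At B: distances to the source charges are 0.770 m, 0.340 m; V_B = Σ kqᵢ/rᵢ = 250 V.
ΔV = V_B − V_A = 167 V.
W_ext = qΔV = (1.66×10⁻⁹ C)(167 V) = 2.77×10⁻⁷ J.

2.77×10⁻⁷ J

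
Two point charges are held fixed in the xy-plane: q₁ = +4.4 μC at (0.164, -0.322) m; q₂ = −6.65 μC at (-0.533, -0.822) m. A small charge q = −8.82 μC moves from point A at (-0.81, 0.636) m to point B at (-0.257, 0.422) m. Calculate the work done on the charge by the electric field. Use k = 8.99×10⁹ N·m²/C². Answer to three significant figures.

0.0942 J

The work done by the electric force is W_field = −ΔU = −q(V_B − V_A) = q(V_A − V_B).
At A: distances to the source charges are 1.37 m, 1.48 m; V_A = Σ kqᵢ/rᵢ = -1.13×10⁴ V.
At B: distances to the source charges are 0.855 m, 1.27 m; V_B = Σ kqᵢ/rᵢ = -644 V.
ΔV = V_B − V_A = 1.07×10⁴ V.
W_field = −qΔV = −(-8.82×10⁻⁶ C)(1.07×10⁴ V) = 0.0942 J.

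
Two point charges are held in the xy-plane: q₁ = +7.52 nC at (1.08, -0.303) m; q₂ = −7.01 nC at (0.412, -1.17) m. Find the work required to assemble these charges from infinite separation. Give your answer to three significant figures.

-4.33×10⁻⁷ J

The assembly work is the sum of pairwise potential energies, U = Σ_{i<j} kqᵢqⱼ/rᵢⱼ.
Pair separations: r₁₂ = 1.09 m.
U = (-4.33×10⁻⁷) = -4.33×10⁻⁷ J.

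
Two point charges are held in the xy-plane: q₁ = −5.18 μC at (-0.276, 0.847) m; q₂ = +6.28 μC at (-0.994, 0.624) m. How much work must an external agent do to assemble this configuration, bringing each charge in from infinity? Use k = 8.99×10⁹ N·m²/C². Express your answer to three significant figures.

-0.389 J

The work to assemble the configuration equals its total potential energy, U = Σ kqᵢqⱼ/rᵢⱼ over all pairs.
Pair separations: r₁₂ = 0.752 m.
U = (-0.389) = -0.389 J.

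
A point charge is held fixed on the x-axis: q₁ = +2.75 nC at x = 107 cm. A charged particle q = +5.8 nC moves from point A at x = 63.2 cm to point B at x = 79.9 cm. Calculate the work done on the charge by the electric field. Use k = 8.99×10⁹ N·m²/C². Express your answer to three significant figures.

The work done by the electric force is W_field = −ΔU = −q(V_B − V_A) = q(V_A − V_B).
At A: distance to the source charge is 0.438 m; V_A = kq₁/r = 56.4 V.
At B: distance to the source charge is 0.271 m; V_B = kq₁/r = 91.2 V.
ΔV = V_B − V_A = 34.8 V.
W_field = −qΔV = −(5.80×10⁻⁹ C)(34.8 V) = -2.02×10⁻⁷ J.

-2.02×10⁻⁷ J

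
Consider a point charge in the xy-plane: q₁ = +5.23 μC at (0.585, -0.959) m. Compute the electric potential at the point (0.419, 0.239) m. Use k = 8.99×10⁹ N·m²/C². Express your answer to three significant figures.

The total potential is the scalar sum of each charge's contribution, V = Σ kqᵢ/rᵢ.
Distances from the field point to each charge: r₁ = 1.21 m.
V = k[(5.23×10⁻⁶)/(1.21)] = 3.89×10⁴ V.

3.89×10⁴ V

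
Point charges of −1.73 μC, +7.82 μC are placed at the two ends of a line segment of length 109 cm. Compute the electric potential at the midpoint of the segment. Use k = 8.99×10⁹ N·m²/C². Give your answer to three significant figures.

The total potential is the scalar sum of each charge's contribution, V = Σ kqᵢ/rᵢ.
Each charge is 0.545 m from the midpoint.
V = k[(-1.73×10⁻⁶)/(0.545) + (7.82×10⁻⁶)/(0.545)] = 1.00×10⁵ V.

1.00×10⁵ V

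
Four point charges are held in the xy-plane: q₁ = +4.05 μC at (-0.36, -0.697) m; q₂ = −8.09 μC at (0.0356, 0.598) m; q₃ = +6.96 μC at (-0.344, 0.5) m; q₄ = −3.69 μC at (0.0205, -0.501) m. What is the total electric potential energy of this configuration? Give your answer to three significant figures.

The work to assemble the configuration equals its total potential energy, U = Σ kqᵢqⱼ/rᵢⱼ over all pairs.
Pair separations: r₁₂ = 1.35 m, r₁₃ = 1.20 m, r₁₄ = 0.428 m, r₂₃ = 0.392 m, r₂₄ = 1.10 m, r₃₄ = 1.07 m.
Summing all 6 pair terms gives U = -1.58 J.

-1.58 J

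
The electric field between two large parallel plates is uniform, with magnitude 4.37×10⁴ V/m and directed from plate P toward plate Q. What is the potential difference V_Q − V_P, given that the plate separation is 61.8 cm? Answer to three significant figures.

In a uniform field, potential decreases in the direction of E: ΔV = −E·d for a displacement d parallel to E.
Going from P to Q is a displacement of 61.8 cm along the field, so V_Q − V_P = −Ed = -2.70×10⁴ V.

-2.70×10⁴ V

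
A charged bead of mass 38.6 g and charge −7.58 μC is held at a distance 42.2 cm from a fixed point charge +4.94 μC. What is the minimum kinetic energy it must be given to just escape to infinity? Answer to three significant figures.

To just escape, total mechanical energy must reach zero at infinity: ½mv²_min + U = 0, so ½mv²_min = −U = |kQq|/r.
|U| = |kQq|/r = (8.99×10⁹ N·m²/C²)(4.94×10⁻⁶)(7.58×10⁻⁶)/(0.422) = 0.798 J.

0.798 J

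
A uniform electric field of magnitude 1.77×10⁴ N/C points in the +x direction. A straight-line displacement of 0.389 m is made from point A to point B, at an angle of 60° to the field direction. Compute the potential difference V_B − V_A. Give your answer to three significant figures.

-3440 V

Only the component of displacement along E changes the potential: ΔV = −E·d·cosθ.
ΔV = −(1.77×10⁴ V/m)(0.389 m)cos60° = -3440 V.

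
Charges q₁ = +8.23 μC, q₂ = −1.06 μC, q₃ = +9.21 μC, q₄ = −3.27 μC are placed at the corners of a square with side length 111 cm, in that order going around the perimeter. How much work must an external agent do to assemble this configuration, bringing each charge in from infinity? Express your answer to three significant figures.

-0.158 J

The assembly work is the sum of pairwise potential energies, U = Σ_{i<j} kqᵢqⱼ/rᵢⱼ.
The four side pairs have separation 1.11 m and the two diagonal pairs 1.57 m.
Summing all 6 pair terms gives U = -0.158 J.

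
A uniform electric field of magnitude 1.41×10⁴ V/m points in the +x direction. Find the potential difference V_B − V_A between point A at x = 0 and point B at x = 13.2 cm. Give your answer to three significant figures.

In a uniform field, potential decreases in the direction of E: V_B − V_A = −E·Δx.
V_B − V_A = −(1.41×10⁴ V/m)(0.132 m) = -1860 V.

-1860 V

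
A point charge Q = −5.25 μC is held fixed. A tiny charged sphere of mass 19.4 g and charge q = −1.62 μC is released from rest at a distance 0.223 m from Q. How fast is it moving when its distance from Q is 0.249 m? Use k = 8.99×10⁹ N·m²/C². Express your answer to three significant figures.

Only the electrostatic force acts, so mechanical energy is conserved: ½mv² = U₁ − U₂ = kQq(1/r₁ − 1/r₂).
U₁ − U₂ = (8.99×10⁹ N·m²/C²)(-5.25×10⁻⁶ C)(-1.62×10⁻⁶ C)(1/0.223 − 1/0.249) = 0.0358 J.
v = √(2·0.0358/0.0194) = 1.92 m/s.

1.92 m/s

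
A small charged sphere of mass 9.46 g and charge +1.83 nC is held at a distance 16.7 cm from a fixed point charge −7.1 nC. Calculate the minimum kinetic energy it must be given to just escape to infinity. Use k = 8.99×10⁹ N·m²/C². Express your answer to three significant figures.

To just escape, total mechanical energy must reach zero at infinity: ½mv²_min + U = 0, so ½mv²_min = −U = |kQq|/r.
|U| = |kQq|/r = (8.99×10⁹ N·m²/C²)(7.10×10⁻⁹)(1.83×10⁻⁹)/(0.167) = 6.99×10⁻⁷ J.

6.99×10⁻⁷ J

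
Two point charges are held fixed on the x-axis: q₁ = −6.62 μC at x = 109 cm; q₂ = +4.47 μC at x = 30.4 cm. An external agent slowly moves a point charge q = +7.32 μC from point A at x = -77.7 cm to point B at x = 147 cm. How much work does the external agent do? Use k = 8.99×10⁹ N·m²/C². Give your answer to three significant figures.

-0.933 J

For quasistatic motion the external work equals the change in potential energy: W_ext = qΔV = q(V_B − V_A).
At A: distances to the source charges are 1.87 m, 1.08 m; V_A = Σ kqᵢ/rᵢ = 5300 V.
At B: distances to the source charges are 0.380 m, 1.17 m; V_B = Σ kqᵢ/rᵢ = -1.22×10⁵ V.
ΔV = V_B − V_A = -1.27×10⁵ V.
W_ext = qΔV = (7.32×10⁻⁶ C)(-1.27×10⁵ V) = -0.933 J.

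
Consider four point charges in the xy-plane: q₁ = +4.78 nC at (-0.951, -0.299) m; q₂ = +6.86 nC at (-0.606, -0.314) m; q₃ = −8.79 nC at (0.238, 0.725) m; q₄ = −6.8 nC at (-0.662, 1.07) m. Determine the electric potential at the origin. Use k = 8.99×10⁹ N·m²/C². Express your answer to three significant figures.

-18.7 V

The total potential is the scalar sum of each charge's contribution, V = Σ kqᵢ/rᵢ.
Distances from the field point to each charge: r₁ = 0.997 m, r₂ = 0.683 m, r₃ = 0.763 m, r₄ = 1.26 m.
V = k[(4.78×10⁻⁹)/(0.997) + (6.86×10⁻⁹)/(0.683) + (-8.79×10⁻⁹)/(0.763) + (-6.80×10⁻⁹)/(1.26)] = -18.7 V.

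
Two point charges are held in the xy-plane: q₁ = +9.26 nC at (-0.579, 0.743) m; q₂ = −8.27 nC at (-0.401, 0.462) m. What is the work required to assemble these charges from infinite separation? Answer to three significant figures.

-2.07×10⁻⁶ J

The assembly work is the sum of pairwise potential energies, U = Σ_{i<j} kqᵢqⱼ/rᵢⱼ.
Pair separations: r₁₂ = 0.333 m.
U = (-2.07×10⁻⁶) = -2.07×10⁻⁶ J.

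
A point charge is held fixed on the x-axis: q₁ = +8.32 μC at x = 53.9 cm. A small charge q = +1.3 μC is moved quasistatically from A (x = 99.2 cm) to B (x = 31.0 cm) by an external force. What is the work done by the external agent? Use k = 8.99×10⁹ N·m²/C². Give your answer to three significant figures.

0.210 J

For quasistatic motion the external work equals the change in potential energy: W_ext = qΔV = q(V_B − V_A).
At A: distance to the source charge is 0.453 m; V_A = kq₁/r = 1.65×10⁵ V.
At B: distance to the source charge is 0.229 m; V_B = kq₁/r = 3.27×10⁵ V.
ΔV = V_B − V_A = 1.62×10⁵ V.
W_ext = qΔV = (1.30×10⁻⁶ C)(1.62×10⁵ V) = 0.210 J.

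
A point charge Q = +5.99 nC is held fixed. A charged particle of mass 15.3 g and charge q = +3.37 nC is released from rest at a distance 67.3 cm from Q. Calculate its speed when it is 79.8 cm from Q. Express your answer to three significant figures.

2.35×10⁻³ m/s

Only the electrostatic force acts, so mechanical energy is conserved: ½mv² = U₁ − U₂ = kQq(1/r₁ − 1/r₂).
U₁ − U₂ = (8.99×10⁹ N·m²/C²)(5.99×10⁻⁹ C)(3.37×10⁻⁹ C)(1/0.673 − 1/0.798) = 4.22×10⁻⁸ J.
v = √(2·4.22×10⁻⁸/0.0153) = 2.35×10⁻³ m/s.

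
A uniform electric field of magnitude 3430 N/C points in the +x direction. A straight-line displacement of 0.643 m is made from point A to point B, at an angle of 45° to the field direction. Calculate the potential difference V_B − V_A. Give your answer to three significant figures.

Only the component of displacement along E changes the potential: ΔV = −E·d·cosθ.
ΔV = −(3430 V/m)(0.643 m)cos45° = -1560 V.

-1560 V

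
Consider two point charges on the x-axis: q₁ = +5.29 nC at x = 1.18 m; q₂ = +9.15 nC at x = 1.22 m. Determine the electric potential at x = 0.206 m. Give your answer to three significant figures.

Electric potential is a scalar, so the contributions from each charge add algebraically: V = Σ kqᵢ/rᵢ.
Distances from the field point to each charge: r₁ = 0.974 m, r₂ = 1.01 m.
V = k[(5.29×10⁻⁹)/(0.974) + (9.15×10⁻⁹)/(1.01)] = 130 V.

130 V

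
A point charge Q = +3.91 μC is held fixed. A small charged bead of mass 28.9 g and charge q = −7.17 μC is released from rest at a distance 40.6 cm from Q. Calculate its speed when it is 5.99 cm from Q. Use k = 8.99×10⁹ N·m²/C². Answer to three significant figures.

Only the electrostatic force acts, so mechanical energy is conserved: ½mv² = U₁ − U₂ = kQq(1/r₁ − 1/r₂).
U₁ − U₂ = (8.99×10⁹ N·m²/C²)(3.91×10⁻⁶ C)(-7.17×10⁻⁶ C)(1/0.406 − 1/0.0599) = 3.59 J.
v = √(2·3.59/0.0289) = 15.8 m/s.

15.8 m/s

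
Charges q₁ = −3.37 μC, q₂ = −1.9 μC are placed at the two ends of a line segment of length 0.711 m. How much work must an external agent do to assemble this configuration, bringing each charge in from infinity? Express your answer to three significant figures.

0.0810 J

The assembly work is the sum of pairwise potential energies, U = Σ_{i<j} kqᵢqⱼ/rᵢⱼ.
The separation is r = 0.711 m.
U = (0.0810) = 0.0810 J.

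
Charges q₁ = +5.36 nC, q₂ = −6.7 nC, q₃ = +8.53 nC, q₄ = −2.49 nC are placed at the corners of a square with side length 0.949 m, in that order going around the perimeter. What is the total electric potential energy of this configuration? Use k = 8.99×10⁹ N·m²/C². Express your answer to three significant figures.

The assembly work is the sum of pairwise potential energies, U = Σ_{i<j} kqᵢqⱼ/rᵢⱼ.
The four side pairs have separation 0.949 m and the two diagonal pairs 1.34 m.
Summing all 6 pair terms gives U = -7.91×10⁻⁷ J.

-7.91×10⁻⁷ J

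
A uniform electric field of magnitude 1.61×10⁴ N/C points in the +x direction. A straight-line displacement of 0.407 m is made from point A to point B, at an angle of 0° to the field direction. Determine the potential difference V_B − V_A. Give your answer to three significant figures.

-6550 V

Only the component of displacement along E changes the potential: ΔV = −E·d·cosθ.
ΔV = −(1.61×10⁴ V/m)(0.407 m)cos0° = -6550 V.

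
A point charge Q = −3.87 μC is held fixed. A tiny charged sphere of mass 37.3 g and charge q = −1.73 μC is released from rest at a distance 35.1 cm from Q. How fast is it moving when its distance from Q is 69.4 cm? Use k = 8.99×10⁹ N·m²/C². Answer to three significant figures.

Only the electrostatic force acts, so mechanical energy is conserved: ½mv² = U₁ − U₂ = kQq(1/r₁ − 1/r₂).
U₁ − U₂ = (8.99×10⁹ N·m²/C²)(-3.87×10⁻⁶ C)(-1.73×10⁻⁶ C)(1/0.351 − 1/0.694) = 0.0848 J.
v = √(2·0.0848/0.0373) = 2.13 m/s.

2.13 m/s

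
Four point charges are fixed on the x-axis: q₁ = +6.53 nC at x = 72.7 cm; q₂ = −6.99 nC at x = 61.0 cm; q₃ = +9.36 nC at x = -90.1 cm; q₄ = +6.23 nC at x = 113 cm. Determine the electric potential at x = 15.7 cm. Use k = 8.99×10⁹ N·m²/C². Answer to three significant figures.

101 V

Electric potential is a scalar, so the contributions from each charge add algebraically: V = Σ kqᵢ/rᵢ.
Distances from the field point to each charge: r₁ = 0.570 m, r₂ = 0.453 m, r₃ = 1.06 m, r₄ = 0.973 m.
V = k[(6.53×10⁻⁹)/(0.570) + (-6.99×10⁻⁹)/(0.453) + (9.36×10⁻⁹)/(1.06) + (6.23×10⁻⁹)/(0.973)] = 101 V.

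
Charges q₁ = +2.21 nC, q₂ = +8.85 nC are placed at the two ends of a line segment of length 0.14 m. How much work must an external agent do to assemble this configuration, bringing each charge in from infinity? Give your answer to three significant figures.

1.26×10⁻⁶ J

The work to assemble the configuration equals its total potential energy, U = Σ kqᵢqⱼ/rᵢⱼ over all pairs.
The separation is r = 0.140 m.
U = (1.26×10⁻⁶) = 1.26×10⁻⁶ J.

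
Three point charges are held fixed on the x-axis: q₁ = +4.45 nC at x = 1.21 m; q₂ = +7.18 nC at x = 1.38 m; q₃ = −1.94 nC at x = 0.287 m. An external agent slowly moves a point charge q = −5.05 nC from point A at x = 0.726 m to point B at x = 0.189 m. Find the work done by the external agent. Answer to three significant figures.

For quasistatic motion the external work equals the change in potential energy: W_ext = qΔV = q(V_B − V_A).
At A: distances to the source charges are 0.484 m, 0.654 m, 0.439 m; V_A = Σ kqᵢ/rᵢ = 142 V.
At B: distances to the source charges are 1.02 m, 1.19 m, 0.0980 m; V_B = Σ kqᵢ/rᵢ = -84.6 V.
ΔV = V_B − V_A = -226 V.
W_ext = qΔV = (-5.05×10⁻⁹ C)(-226 V) = 1.14×10⁻⁶ J.

1.14×10⁻⁶ J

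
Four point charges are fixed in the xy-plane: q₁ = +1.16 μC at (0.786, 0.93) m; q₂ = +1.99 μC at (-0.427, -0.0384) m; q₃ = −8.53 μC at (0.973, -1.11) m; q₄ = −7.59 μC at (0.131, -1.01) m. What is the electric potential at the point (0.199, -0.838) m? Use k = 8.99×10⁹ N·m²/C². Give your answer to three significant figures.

The total potential is the scalar sum of each charge's contribution, V = Σ kqᵢ/rᵢ.
Distances from the field point to each charge: r₁ = 1.86 m, r₂ = 1.02 m, r₃ = 0.820 m, r₄ = 0.185 m.
V = k[(1.16×10⁻⁶)/(1.86) + (1.99×10⁻⁶)/(1.02) + (-8.53×10⁻⁶)/(0.820) + (-7.59×10⁻⁶)/(0.185)] = -4.39×10⁵ V.

-4.39×10⁵ V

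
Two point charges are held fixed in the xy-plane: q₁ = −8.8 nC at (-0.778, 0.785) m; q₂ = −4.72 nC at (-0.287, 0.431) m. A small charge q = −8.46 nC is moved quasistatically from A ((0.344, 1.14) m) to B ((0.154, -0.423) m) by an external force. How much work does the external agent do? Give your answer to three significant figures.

For quasistatic motion the external work equals the change in potential energy: W_ext = qΔV = q(V_B − V_A).
At A: distances to the source charges are 1.18 m, 0.949 m; V_A = Σ kqᵢ/rᵢ = -112 V.
At B: distances to the source charges are 1.53 m, 0.961 m; V_B = Σ kqᵢ/rᵢ = -96.0 V.
ΔV = V_B − V_A = 15.9 V.
W_ext = qΔV = (-8.46×10⁻⁹ C)(15.9 V) = -1.35×10⁻⁷ J.

-1.35×10⁻⁷ J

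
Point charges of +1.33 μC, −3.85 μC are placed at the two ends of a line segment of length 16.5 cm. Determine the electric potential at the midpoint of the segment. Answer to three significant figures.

-2.75×10⁵ V

Electric potential is a scalar, so the contributions from each charge add algebraically: V = Σ kqᵢ/rᵢ.
Each charge is 0.0825 m from the midpoint.
V = k[(1.33×10⁻⁶)/(0.0825) + (-3.85×10⁻⁶)/(0.0825)] = -2.75×10⁵ V.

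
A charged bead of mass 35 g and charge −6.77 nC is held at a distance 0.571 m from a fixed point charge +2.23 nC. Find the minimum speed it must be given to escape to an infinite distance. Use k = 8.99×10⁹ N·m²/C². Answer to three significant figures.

To just escape, total mechanical energy must reach zero at infinity: ½mv²_min + U = 0, so ½mv²_min = −U = |kQq|/r.
|U| = |kQq|/r = (8.99×10⁹ N·m²/C²)(2.23×10⁻⁹)(6.77×10⁻⁹)/(0.571) = 2.38×10⁻⁷ J.
v_min = √(2|U|/m) = √(2·2.38×10⁻⁷/0.0350) = 3.69×10⁻³ m/s.

3.69×10⁻³ m/s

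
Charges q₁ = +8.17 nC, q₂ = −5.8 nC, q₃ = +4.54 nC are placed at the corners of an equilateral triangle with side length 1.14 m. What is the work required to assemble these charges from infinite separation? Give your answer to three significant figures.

-2.89×10⁻⁷ J

The assembly work is the sum of pairwise potential energies, U = Σ_{i<j} kqᵢqⱼ/rᵢⱼ.
All three pair separations equal the side length, 1.14 m.
U = (-3.74×10⁻⁷) + (2.93×10⁻⁷) + (-2.08×10⁻⁷) = -2.89×10⁻⁷ J.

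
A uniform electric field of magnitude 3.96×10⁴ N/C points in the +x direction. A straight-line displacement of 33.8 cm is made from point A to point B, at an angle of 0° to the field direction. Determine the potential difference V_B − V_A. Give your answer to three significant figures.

-1.34×10⁴ V

Only the component of displacement along E changes the potential: ΔV = −E·d·cosθ.
ΔV = −(3.96×10⁴ V/m)(0.338 m)cos0° = -1.34×10⁴ V.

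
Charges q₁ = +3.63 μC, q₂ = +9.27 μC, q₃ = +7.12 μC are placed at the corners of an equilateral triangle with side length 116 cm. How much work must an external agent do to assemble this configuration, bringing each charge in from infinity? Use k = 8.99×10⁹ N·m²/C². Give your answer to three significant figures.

The work to assemble the configuration equals its total potential energy, U = Σ kqᵢqⱼ/rᵢⱼ over all pairs.
All three pair separations equal the side length, 1.16 m.
U = (0.261) + (0.200) + (0.512) = 0.973 J.

0.973 J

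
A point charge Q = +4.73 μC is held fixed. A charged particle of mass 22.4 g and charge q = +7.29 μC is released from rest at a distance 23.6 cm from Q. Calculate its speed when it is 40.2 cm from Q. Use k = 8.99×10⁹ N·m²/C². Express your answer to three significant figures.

Only the electrostatic force acts, so mechanical energy is conserved: ½mv² = U₁ − U₂ = kQq(1/r₁ − 1/r₂).
U₁ − U₂ = (8.99×10⁹ N·m²/C²)(4.73×10⁻⁶ C)(7.29×10⁻⁶ C)(1/0.236 − 1/0.402) = 0.542 J.
v = √(2·0.542/0.0224) = 6.96 m/s.

6.96 m/s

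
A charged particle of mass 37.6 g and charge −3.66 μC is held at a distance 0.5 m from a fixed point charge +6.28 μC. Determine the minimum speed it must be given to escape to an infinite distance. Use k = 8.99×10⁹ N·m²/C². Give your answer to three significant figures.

To just escape, total mechanical energy must reach zero at infinity: ½mv²_min + U = 0, so ½mv²_min = −U = |kQq|/r.
|U| = |kQq|/r = (8.99×10⁹ N·m²/C²)(6.28×10⁻⁶)(3.66×10⁻⁶)/(0.500) = 0.413 J.
v_min = √(2|U|/m) = √(2·0.413/0.0376) = 4.69 m/s.

4.69 m/s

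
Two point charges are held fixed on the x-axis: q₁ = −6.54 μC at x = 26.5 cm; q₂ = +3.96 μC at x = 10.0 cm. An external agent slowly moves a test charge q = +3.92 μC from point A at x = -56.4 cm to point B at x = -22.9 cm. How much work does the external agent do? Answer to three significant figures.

For quasistatic motion the external work equals the change in potential energy: W_ext = qΔV = q(V_B − V_A).
At A: distances to the source charges are 0.829 m, 0.664 m; V_A = Σ kqᵢ/rᵢ = -1.73×10⁴ V.
At B: distances to the source charges are 0.494 m, 0.329 m; V_B = Σ kqᵢ/rᵢ = -1.08×10⁴ V.
ΔV = V_B − V_A = 6500 V.
W_ext = qΔV = (3.92×10⁻⁶ C)(6500 V) = 0.0255 J.

0.0255 J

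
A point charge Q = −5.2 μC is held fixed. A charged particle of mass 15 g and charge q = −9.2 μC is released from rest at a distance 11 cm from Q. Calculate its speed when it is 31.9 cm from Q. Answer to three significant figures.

18.5 m/s

Only the electrostatic force acts, so mechanical energy is conserved: ½mv² = U₁ − U₂ = kQq(1/r₁ − 1/r₂).
U₁ − U₂ = (8.99×10⁹ N·m²/C²)(-5.20×10⁻⁶ C)(-9.20×10⁻⁶ C)(1/0.110 − 1/0.319) = 2.56 J.
v = √(2·2.56/0.0150) = 18.5 m/s.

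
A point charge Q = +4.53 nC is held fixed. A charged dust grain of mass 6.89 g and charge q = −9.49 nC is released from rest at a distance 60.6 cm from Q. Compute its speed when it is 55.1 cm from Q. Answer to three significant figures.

Only the electrostatic force acts, so mechanical energy is conserved: ½mv² = U₁ − U₂ = kQq(1/r₁ − 1/r₂).
U₁ − U₂ = (8.99×10⁹ N·m²/C²)(4.53×10⁻⁹ C)(-9.49×10⁻⁹ C)(1/0.606 − 1/0.551) = 6.37×10⁻⁸ J.
v = √(2·6.37×10⁻⁸/6.89×10⁻³) = 4.30×10⁻³ m/s.

4.30×10⁻³ m/s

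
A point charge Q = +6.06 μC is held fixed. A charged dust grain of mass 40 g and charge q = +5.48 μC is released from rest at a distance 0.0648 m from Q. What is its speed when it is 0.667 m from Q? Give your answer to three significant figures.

14.4 m/s

Only the electrostatic force acts, so mechanical energy is conserved: ½mv² = U₁ − U₂ = kQq(1/r₁ − 1/r₂).
U₁ − U₂ = (8.99×10⁹ N·m²/C²)(6.06×10⁻⁶ C)(5.48×10⁻⁶ C)(1/0.0648 − 1/0.667) = 4.16 J.
v = √(2·4.16/0.0400) = 14.4 m/s.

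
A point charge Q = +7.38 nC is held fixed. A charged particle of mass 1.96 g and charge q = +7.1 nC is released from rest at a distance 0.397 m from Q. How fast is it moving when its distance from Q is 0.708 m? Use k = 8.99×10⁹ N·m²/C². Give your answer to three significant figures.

0.0231 m/s

Only the electrostatic force acts, so mechanical energy is conserved: ½mv² = U₁ − U₂ = kQq(1/r₁ − 1/r₂).
U₁ − U₂ = (8.99×10⁹ N·m²/C²)(7.38×10⁻⁹ C)(7.10×10⁻⁹ C)(1/0.397 − 1/0.708) = 5.21×10⁻⁷ J.
v = √(2·5.21×10⁻⁷/1.96×10⁻³) = 0.0231 m/s.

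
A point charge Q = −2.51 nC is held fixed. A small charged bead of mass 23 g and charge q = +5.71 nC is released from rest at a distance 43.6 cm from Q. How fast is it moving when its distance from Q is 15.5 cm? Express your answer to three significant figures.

6.83×10⁻³ m/s

Only the electrostatic force acts, so mechanical energy is conserved: ½mv² = U₁ − U₂ = kQq(1/r₁ − 1/r₂).
U₁ − U₂ = (8.99×10⁹ N·m²/C²)(-2.51×10⁻⁹ C)(5.71×10⁻⁹ C)(1/0.436 − 1/0.155) = 5.36×10⁻⁷ J.
v = √(2·5.36×10⁻⁷/0.0230) = 6.83×10⁻³ m/s.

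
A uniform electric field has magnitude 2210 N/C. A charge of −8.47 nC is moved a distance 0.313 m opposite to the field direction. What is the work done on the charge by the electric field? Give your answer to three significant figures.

5.86×10⁻⁶ J

The potential change for a displacement 0.313 m opposite to the field direction is ΔV = +Ed = 692 V.
W_field = −qΔV = 5.86×10⁻⁶ J.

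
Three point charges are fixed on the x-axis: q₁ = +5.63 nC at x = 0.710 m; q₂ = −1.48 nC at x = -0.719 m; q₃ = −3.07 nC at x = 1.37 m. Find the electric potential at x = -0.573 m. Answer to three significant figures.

The total potential is the scalar sum of each charge's contribution, V = Σ kqᵢ/rᵢ.
Distances from the field point to each charge: r₁ = 1.28 m, r₂ = 0.146 m, r₃ = 1.94 m.
V = k[(5.63×10⁻⁹)/(1.28) + (-1.48×10⁻⁹)/(0.146) + (-3.07×10⁻⁹)/(1.94)] = -65.9 V.

-65.9 V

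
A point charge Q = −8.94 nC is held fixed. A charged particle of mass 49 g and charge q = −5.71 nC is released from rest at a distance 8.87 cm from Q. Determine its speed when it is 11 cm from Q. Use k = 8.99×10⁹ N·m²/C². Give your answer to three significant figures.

6.39×10⁻³ m/s

Only the electrostatic force acts, so mechanical energy is conserved: ½mv² = U₁ − U₂ = kQq(1/r₁ − 1/r₂).
U₁ − U₂ = (8.99×10⁹ N·m²/C²)(-8.94×10⁻⁹ C)(-5.71×10⁻⁹ C)(1/0.0887 − 1/0.110) = 1.00×10⁻⁶ J.
v = √(2·1.00×10⁻⁶/0.0490) = 6.39×10⁻³ m/s.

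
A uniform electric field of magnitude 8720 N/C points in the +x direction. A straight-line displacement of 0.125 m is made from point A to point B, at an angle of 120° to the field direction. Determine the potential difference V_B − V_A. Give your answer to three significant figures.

Only the component of displacement along E changes the potential: ΔV = −E·d·cosθ.
ΔV = −(8720 V/m)(0.125 m)cos120° = 545 V.

545 V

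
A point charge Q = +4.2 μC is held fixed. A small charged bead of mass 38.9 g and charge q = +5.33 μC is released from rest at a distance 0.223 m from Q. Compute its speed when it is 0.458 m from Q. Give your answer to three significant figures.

4.88 m/s

Only the electrostatic force acts, so mechanical energy is conserved: ½mv² = U₁ − U₂ = kQq(1/r₁ − 1/r₂).
U₁ − U₂ = (8.99×10⁹ N·m²/C²)(4.20×10⁻⁶ C)(5.33×10⁻⁶ C)(1/0.223 − 1/0.458) = 0.463 J.
v = √(2·0.463/0.0389) = 4.88 m/s.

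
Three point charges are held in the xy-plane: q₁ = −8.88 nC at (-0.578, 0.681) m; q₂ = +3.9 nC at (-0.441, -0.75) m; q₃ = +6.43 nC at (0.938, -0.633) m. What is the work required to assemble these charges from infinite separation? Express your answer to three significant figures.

The work to assemble the configuration equals its total potential energy, U = Σ kqᵢqⱼ/rᵢⱼ over all pairs.
Pair separations: r₁₂ = 1.44 m, r₁₃ = 2.01 m, r₂₃ = 1.38 m.
U = (-2.17×10⁻⁷) + (-2.56×10⁻⁷) + (1.63×10⁻⁷) = -3.10×10⁻⁷ J.

-3.10×10⁻⁷ J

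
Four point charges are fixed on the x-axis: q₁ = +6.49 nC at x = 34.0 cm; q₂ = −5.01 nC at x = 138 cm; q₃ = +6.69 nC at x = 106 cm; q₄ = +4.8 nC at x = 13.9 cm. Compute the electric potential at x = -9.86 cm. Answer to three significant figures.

336 V

Electric potential is a scalar, so the contributions from each charge add algebraically: V = Σ kqᵢ/rᵢ.
Distances from the field point to each charge: r₁ = 0.439 m, r₂ = 1.48 m, r₃ = 1.16 m, r₄ = 0.238 m.
V = k[(6.49×10⁻⁹)/(0.439) + (-5.01×10⁻⁹)/(1.48) + (6.69×10⁻⁹)/(1.16) + (4.80×10⁻⁹)/(0.238)] = 336 V.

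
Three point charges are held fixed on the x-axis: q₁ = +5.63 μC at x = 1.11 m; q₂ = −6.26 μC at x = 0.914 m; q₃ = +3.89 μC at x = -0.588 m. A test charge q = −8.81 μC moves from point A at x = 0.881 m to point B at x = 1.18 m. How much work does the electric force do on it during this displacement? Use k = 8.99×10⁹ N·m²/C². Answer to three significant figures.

17.5 J

The work done by the electric force is W_field = −ΔU = −q(V_B − V_A) = q(V_A − V_B).
At A: distances to the source charges are 0.229 m, 0.0330 m, 1.47 m; V_A = Σ kqᵢ/rᵢ = -1.46×10⁶ V.
At B: distances to the source charges are 0.0700 m, 0.266 m, 1.77 m; V_B = Σ kqᵢ/rᵢ = 5.31×10⁵ V.
ΔV = V_B − V_A = 1.99×10⁶ V.
W_field = −qΔV = −(-8.81×10⁻⁶ C)(1.99×10⁶ V) = 17.5 J.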